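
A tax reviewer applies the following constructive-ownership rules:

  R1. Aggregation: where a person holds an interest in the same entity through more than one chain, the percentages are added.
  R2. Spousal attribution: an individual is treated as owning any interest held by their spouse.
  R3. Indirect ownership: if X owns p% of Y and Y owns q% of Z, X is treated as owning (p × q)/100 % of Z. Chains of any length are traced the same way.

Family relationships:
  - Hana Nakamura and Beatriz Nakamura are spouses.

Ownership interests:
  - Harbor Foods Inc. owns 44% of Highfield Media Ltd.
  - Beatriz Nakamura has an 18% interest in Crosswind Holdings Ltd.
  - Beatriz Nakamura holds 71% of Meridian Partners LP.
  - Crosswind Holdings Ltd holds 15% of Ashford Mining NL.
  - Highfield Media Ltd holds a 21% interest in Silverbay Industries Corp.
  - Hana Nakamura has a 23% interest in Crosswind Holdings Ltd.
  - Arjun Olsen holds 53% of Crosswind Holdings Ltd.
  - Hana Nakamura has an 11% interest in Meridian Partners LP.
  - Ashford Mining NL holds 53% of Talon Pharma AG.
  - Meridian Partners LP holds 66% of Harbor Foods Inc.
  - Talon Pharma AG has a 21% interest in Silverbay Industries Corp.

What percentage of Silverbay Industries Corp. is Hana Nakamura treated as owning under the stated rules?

5.685183%

By spousal attribution (R2), Hana Nakamura is treated as also owning Beatriz Nakamura's interest in Meridian Partners LP, giving 11% + 71% = 82%.
By spousal attribution (R2), Hana Nakamura is treated as also owning Beatriz Nakamura's interest in Crosswind Holdings Ltd, giving 23% + 18% = 41%.
Chain via Meridian Partners LP → Harbor Foods Inc. → Highfield Media Ltd (R3): 82% × 66% × 44% × 21% = 5.000688% of Silverbay Industries Corp.
Chain via Crosswind Holdings Ltd → Ashford Mining NL → Talon Pharma AG (R3): 41% × 15% × 53% × 21% = 0.684495% of Silverbay Industries Corp.
Aggregating (R1): 5.000688% + 0.684495% = 5.685183%.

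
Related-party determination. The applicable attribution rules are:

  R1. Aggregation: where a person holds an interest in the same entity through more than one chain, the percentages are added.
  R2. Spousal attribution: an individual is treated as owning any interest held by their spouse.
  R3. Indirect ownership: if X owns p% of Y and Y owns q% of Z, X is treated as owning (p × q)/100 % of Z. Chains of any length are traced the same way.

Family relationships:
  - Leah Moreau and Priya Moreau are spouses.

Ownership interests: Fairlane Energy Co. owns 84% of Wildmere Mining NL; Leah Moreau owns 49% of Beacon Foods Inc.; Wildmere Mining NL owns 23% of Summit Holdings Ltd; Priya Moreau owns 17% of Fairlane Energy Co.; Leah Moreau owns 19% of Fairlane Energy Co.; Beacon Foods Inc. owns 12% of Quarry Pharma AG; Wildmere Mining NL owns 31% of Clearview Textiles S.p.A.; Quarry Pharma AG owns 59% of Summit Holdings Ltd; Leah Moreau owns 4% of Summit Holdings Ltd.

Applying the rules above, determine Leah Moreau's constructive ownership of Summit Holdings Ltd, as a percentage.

14.4244%

By spousal attribution (R2), Leah Moreau is treated as also owning Priya Moreau's interest in Fairlane Energy Co, giving 19% + 17% = 36%.
Chain via Fairlane Energy Co. → Wildmere Mining NL (R3): 36% × 84% × 23% = 6.9552% of Summit Holdings Ltd.
Chain via Beacon Foods Inc. → Quarry Pharma AG (R3): 49% × 12% × 59% = 3.4692% of Summit Holdings Ltd.
Direct interest in Summit Holdings Ltd: 4%.
Aggregating (R1): 6.9552% + 3.4692% + 4% = 14.4244%.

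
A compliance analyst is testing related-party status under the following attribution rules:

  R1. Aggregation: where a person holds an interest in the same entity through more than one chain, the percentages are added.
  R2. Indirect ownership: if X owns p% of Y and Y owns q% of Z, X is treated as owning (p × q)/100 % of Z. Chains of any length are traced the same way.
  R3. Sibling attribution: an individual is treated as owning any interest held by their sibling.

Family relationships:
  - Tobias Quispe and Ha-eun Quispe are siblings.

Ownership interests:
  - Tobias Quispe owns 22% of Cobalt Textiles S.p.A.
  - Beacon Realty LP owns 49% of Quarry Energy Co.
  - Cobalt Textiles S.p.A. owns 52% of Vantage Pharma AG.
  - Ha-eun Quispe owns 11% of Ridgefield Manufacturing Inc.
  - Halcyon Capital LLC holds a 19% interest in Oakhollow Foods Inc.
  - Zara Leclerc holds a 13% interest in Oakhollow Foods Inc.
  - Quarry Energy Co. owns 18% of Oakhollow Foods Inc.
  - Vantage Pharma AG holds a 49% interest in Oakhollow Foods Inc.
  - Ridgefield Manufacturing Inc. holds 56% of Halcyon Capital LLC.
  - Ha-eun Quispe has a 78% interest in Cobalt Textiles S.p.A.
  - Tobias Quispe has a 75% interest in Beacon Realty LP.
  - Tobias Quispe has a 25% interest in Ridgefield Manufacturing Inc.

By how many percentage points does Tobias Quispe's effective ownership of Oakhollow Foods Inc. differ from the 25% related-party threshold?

10.9254

By sibling attribution (R3), Tobias Quispe is treated as also owning Ha-eun Quispe's interest in Cobalt Textiles S.p.A, giving 22% + 78% = 100%.
By sibling attribution (R3), Tobias Quispe is treated as also owning Ha-eun Quispe's interest in Ridgefield Manufacturing Inc, giving 25% + 11% = 36%.
Chain via Cobalt Textiles S.p.A. → Vantage Pharma AG (R2): 100% × 52% × 49% = 25.48% of Oakhollow Foods Inc.
Chain via Ridgefield Manufacturing Inc. → Halcyon Capital LLC (R2): 36% × 56% × 19% = 3.8304% of Oakhollow Foods Inc.
Chain via Beacon Realty LP → Quarry Energy Co. (R2): 75% × 49% × 18% = 6.615% of Oakhollow Foods Inc.
Aggregating (R1): 25.48% + 3.8304% + 6.615% = 35.9254%.
35.9254% exceeds the 25% threshold by 10.9254 percentage points.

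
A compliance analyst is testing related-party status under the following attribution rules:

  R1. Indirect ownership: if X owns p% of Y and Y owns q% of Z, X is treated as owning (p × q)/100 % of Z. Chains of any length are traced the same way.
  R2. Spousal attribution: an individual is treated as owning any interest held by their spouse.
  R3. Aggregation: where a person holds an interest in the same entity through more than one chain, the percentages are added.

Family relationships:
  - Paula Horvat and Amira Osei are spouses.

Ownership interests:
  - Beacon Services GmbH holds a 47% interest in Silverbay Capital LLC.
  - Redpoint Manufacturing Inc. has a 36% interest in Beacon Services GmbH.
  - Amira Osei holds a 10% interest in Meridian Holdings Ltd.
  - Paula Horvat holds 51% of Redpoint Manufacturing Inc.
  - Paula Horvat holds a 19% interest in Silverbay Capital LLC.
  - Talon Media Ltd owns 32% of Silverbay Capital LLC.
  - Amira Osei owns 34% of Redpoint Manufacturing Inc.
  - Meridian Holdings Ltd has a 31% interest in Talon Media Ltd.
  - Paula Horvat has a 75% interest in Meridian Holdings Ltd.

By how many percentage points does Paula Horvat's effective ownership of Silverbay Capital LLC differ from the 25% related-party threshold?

By spousal attribution (R2), Paula Horvat is treated as also owning Amira Osei's interest in Meridian Holdings Ltd, giving 75% + 10% = 85%.
By spousal attribution (R2), Paula Horvat is treated as also owning Amira Osei's interest in Redpoint Manufacturing Inc, giving 51% + 34% = 85%.
Chain via Meridian Holdings Ltd → Talon Media Ltd (R1): 85% × 31% × 32% = 8.432% of Silverbay Capital LLC.
Chain via Redpoint Manufacturing Inc. → Beacon Services GmbH (R1): 85% × 36% × 47% = 14.382% of Silverbay Capital LLC.
Direct interest in Silverbay Capital LLC: 19%.
Aggregating (R3): 8.432% + 14.382% + 19% = 41.814%.
41.814% exceeds the 25% threshold by 16.814 percentage points.

16.814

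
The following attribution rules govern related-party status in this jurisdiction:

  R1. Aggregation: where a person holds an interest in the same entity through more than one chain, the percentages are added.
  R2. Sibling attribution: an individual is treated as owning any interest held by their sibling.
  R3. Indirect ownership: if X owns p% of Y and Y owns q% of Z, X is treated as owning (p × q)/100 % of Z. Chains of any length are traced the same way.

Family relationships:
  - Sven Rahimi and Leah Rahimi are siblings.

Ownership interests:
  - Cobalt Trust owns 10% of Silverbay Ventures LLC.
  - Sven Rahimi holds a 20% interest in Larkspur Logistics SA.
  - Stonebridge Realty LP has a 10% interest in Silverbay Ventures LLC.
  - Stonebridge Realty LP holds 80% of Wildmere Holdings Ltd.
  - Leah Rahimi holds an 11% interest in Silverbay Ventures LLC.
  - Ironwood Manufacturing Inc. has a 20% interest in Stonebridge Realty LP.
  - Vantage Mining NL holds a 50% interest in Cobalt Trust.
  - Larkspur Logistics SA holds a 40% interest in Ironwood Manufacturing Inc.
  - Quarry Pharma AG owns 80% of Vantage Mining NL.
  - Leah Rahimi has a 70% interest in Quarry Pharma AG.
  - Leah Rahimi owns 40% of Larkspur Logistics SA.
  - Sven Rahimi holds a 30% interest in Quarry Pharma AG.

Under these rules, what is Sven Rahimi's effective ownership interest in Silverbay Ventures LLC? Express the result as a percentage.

By sibling attribution (R2), Sven Rahimi is treated as also owning Leah Rahimi's interest in Quarry Pharma AG, giving 30% + 70% = 100%.
By sibling attribution (R2), Sven Rahimi is treated as also owning Leah Rahimi's interest in Larkspur Logistics SA, giving 20% + 40% = 60%.
By sibling attribution (R2), Sven Rahimi is treated as owning Leah Rahimi's 11% interest in Silverbay Ventures LLC.
Chain via Quarry Pharma AG → Vantage Mining NL → Cobalt Trust (R3): 100% × 80% × 50% × 10% = 4% of Silverbay Ventures LLC.
Chain via Larkspur Logistics SA → Ironwood Manufacturing Inc. → Stonebridge Realty LP (R3): 60% × 40% × 20% × 10% = 0.48% of Silverbay Ventures LLC.
Direct interest in Silverbay Ventures LLC: 11%.
Aggregating (R1): 4% + 0.48% + 11% = 15.48%.

15.48%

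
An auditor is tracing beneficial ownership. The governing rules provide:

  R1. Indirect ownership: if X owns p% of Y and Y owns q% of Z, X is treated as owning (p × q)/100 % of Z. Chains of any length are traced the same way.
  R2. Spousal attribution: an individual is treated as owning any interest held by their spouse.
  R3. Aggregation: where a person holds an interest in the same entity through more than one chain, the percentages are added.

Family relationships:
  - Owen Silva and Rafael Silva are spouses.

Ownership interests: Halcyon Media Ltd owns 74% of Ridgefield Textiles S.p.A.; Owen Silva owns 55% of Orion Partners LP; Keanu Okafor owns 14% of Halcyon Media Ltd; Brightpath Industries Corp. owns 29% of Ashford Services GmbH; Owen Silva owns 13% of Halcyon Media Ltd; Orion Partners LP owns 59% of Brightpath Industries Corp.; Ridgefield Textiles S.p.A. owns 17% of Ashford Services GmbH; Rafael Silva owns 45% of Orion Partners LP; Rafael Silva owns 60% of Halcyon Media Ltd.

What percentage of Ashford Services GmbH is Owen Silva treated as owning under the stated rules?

By spousal attribution (R2), Owen Silva is treated as also owning Rafael Silva's interest in Halcyon Media Ltd, giving 13% + 60% = 73%.
By spousal attribution (R2), Owen Silva is treated as also owning Rafael Silva's interest in Orion Partners LP, giving 55% + 45% = 100%.
Chain via Halcyon Media Ltd → Ridgefield Textiles S.p.A. (R1): 73% × 74% × 17% = 9.1834% of Ashford Services GmbH.
Chain via Orion Partners LP → Brightpath Industries Corp. (R1): 100% × 59% × 29% = 17.11% of Ashford Services GmbH.
Aggregating (R3): 9.1834% + 17.11% = 26.2934%.

26.2934%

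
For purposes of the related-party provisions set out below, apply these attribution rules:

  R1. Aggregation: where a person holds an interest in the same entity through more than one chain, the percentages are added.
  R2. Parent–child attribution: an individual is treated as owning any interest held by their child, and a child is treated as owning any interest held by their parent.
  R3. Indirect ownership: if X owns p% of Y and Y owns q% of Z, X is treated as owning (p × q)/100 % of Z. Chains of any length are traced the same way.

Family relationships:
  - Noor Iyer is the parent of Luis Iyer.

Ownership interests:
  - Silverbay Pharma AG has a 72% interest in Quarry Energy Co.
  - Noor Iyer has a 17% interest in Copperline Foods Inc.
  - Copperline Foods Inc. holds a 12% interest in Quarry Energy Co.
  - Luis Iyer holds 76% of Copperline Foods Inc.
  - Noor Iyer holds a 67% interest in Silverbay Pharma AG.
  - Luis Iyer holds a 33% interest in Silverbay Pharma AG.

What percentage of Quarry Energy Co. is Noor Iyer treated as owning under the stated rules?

By parent–child attribution (R2), Noor Iyer is treated as also owning Luis Iyer's interest in Copperline Foods Inc, giving 17% + 76% = 93%.
By parent–child attribution (R2), Noor Iyer is treated as also owning Luis Iyer's interest in Silverbay Pharma AG, giving 67% + 33% = 100%.
Chain via Copperline Foods Inc. (R3): 93% × 12% = 11.16% of Quarry Energy Co.
Chain via Silverbay Pharma AG (R3): 100% × 72% = 72% of Quarry Energy Co.
Aggregating (R1): 11.16% + 72% = 83.16%.

83.16%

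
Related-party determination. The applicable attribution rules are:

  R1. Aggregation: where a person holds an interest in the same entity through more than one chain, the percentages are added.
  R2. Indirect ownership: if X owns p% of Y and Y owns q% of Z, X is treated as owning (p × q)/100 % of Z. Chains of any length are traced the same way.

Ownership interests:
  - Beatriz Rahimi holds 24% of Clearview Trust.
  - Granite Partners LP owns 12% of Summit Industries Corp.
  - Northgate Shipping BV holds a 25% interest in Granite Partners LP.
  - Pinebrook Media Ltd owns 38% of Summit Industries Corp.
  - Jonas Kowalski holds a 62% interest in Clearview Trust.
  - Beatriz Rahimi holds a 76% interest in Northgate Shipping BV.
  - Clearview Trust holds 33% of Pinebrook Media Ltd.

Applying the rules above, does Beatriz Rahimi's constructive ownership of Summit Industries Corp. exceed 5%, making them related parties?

Chain via Clearview Trust → Pinebrook Media Ltd (R2): 24% × 33% × 38% = 3.0096% of Summit Industries Corp.
Chain via Northgate Shipping BV → Granite Partners LP (R2): 76% × 25% × 12% = 2.28% of Summit Industries Corp.
Aggregating (R1): 3.0096% + 2.28% = 5.2896%.
5.2896% exceeds the 5% threshold, so Beatriz is a related party to Summit Industries Corp.

Yes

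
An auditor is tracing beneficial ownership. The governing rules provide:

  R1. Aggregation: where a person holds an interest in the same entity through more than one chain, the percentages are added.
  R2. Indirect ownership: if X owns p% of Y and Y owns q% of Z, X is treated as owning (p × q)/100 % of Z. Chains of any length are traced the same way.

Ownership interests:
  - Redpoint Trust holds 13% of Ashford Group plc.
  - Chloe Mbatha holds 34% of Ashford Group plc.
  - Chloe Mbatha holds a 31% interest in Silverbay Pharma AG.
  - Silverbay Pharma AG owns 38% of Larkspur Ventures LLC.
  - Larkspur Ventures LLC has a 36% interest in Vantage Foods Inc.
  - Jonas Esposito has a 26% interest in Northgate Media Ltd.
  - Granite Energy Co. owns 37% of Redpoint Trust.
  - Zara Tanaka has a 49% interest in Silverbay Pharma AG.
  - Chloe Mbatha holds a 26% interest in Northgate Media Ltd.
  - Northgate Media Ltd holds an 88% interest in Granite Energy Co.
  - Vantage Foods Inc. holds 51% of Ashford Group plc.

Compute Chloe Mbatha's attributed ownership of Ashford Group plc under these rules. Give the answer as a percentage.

37.263336%

Chain via Northgate Media Ltd → Granite Energy Co. → Redpoint Trust (R2): 26% × 88% × 37% × 13% = 1.100528% of Ashford Group plc.
Chain via Silverbay Pharma AG → Larkspur Ventures LLC → Vantage Foods Inc. (R2): 31% × 38% × 36% × 51% = 2.162808% of Ashford Group plc.
Direct interest in Ashford Group plc: 34%.
Aggregating (R1): 1.100528% + 2.162808% + 34% = 37.263336%.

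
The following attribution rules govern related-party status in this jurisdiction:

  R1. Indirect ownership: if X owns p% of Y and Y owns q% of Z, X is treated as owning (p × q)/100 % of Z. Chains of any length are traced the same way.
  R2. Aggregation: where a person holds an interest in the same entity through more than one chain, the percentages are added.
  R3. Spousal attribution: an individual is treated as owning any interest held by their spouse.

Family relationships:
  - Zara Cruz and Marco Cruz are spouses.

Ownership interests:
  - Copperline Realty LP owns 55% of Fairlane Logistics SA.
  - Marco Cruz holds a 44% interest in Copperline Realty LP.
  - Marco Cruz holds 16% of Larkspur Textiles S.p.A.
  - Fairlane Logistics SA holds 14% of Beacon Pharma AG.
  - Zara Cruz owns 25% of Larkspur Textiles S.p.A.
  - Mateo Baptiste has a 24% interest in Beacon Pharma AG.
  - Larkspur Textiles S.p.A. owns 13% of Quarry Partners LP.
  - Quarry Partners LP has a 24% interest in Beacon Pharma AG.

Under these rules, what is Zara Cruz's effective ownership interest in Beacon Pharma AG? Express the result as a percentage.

4.6672%

By spousal attribution (R3), Zara Cruz is treated as also owning Marco Cruz's interest in Larkspur Textiles S.p.A, giving 25% + 16% = 41%.
By spousal attribution (R3), Zara Cruz is treated as owning Marco Cruz's 44% interest in Copperline Realty LP.
Chain via Larkspur Textiles S.p.A. → Quarry Partners LP (R1): 41% × 13% × 24% = 1.2792% of Beacon Pharma AG.
Chain via Copperline Realty LP → Fairlane Logistics SA (R1): 44% × 55% × 14% = 3.388% of Beacon Pharma AG.
Aggregating (R2): 1.2792% + 3.388% = 4.6672%.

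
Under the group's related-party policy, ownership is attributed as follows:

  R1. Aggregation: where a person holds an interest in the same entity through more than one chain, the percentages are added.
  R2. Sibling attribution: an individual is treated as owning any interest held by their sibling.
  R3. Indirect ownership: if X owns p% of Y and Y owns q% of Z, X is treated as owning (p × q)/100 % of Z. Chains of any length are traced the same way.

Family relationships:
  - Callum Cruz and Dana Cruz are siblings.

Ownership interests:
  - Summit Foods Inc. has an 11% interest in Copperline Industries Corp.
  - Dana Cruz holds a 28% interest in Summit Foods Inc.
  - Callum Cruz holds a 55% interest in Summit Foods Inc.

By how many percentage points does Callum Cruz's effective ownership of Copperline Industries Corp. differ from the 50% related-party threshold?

By sibling attribution (R2), Callum Cruz is treated as also owning Dana Cruz's interest in Summit Foods Inc, giving 55% + 28% = 83%.
Chain via Summit Foods Inc. (R3): 83% × 11% = 9.13% of Copperline Industries Corp.
9.13% falls short of the 50% threshold by 40.87 percentage points.

40.87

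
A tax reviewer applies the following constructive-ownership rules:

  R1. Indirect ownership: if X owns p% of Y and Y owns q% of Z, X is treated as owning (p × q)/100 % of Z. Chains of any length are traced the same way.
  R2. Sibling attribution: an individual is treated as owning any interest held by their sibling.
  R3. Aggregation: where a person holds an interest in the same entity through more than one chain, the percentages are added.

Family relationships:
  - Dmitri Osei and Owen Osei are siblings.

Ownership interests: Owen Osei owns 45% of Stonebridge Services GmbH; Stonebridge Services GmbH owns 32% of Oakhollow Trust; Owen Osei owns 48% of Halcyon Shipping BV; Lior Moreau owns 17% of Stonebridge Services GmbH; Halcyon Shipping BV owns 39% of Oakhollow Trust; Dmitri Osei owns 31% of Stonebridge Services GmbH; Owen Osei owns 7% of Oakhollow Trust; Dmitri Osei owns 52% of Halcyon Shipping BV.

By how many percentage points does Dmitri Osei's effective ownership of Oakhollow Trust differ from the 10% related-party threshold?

60.32

By sibling attribution (R2), Dmitri Osei is treated as also owning Owen Osei's interest in Stonebridge Services GmbH, giving 31% + 45% = 76%.
By sibling attribution (R2), Dmitri Osei is treated as also owning Owen Osei's interest in Halcyon Shipping BV, giving 52% + 48% = 100%.
By sibling attribution (R2), Dmitri Osei is treated as owning Owen Osei's 7% interest in Oakhollow Trust.
Chain via Stonebridge Services GmbH (R1): 76% × 32% = 24.32% of Oakhollow Trust.
Chain via Halcyon Shipping BV (R1): 100% × 39% = 39% of Oakhollow Trust.
Direct interest in Oakhollow Trust: 7%.
Aggregating (R3): 24.32% + 39% + 7% = 70.32%.
70.32% exceeds the 10% threshold by 60.32 percentage points.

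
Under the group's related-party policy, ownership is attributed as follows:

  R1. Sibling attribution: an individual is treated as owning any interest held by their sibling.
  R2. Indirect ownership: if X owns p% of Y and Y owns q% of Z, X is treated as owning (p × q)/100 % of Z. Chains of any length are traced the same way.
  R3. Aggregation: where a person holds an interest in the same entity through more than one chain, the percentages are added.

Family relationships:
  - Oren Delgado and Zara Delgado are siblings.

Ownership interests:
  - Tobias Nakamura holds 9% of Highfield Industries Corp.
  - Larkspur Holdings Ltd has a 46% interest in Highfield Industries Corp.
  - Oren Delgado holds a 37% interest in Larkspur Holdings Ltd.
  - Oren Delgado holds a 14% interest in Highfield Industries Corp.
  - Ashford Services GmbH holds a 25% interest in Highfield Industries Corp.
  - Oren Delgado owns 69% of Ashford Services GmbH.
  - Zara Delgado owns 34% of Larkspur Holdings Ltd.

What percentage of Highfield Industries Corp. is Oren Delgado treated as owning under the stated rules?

By sibling attribution (R1), Oren Delgado is treated as also owning Zara Delgado's interest in Larkspur Holdings Ltd, giving 37% + 34% = 71%.
Chain via Ashford Services GmbH (R2): 69% × 25% = 17.25% of Highfield Industries Corp.
Chain via Larkspur Holdings Ltd (R2): 71% × 46% = 32.66% of Highfield Industries Corp.
Direct interest in Highfield Industries Corp: 14%.
Aggregating (R3): 17.25% + 32.66% + 14% = 63.91%.

63.91%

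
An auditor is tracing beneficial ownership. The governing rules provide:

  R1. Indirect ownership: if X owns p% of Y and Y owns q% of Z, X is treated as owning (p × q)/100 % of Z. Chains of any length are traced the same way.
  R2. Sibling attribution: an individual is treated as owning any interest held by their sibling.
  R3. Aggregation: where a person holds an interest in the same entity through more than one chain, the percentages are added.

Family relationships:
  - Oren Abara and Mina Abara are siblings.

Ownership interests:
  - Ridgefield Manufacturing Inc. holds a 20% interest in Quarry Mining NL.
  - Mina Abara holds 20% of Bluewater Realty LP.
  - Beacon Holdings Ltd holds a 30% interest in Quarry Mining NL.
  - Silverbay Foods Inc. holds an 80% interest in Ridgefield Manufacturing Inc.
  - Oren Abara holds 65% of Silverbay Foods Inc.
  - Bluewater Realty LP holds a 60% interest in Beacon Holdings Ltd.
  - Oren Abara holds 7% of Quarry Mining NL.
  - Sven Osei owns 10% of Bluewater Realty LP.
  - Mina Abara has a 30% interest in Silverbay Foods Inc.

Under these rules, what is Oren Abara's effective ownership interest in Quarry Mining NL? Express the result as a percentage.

By sibling attribution (R2), Oren Abara is treated as also owning Mina Abara's interest in Silverbay Foods Inc, giving 65% + 30% = 95%.
By sibling attribution (R2), Oren Abara is treated as owning Mina Abara's 20% interest in Bluewater Realty LP.
Chain via Silverbay Foods Inc. → Ridgefield Manufacturing Inc. (R1): 95% × 80% × 20% = 15.2% of Quarry Mining NL.
Direct interest in Quarry Mining NL: 7%.
Chain via Bluewater Realty LP → Beacon Holdings Ltd (R1): 20% × 60% × 30% = 3.6% of Quarry Mining NL.
Aggregating (R3): 15.2% + 7% + 3.6% = 25.8%.

25.8%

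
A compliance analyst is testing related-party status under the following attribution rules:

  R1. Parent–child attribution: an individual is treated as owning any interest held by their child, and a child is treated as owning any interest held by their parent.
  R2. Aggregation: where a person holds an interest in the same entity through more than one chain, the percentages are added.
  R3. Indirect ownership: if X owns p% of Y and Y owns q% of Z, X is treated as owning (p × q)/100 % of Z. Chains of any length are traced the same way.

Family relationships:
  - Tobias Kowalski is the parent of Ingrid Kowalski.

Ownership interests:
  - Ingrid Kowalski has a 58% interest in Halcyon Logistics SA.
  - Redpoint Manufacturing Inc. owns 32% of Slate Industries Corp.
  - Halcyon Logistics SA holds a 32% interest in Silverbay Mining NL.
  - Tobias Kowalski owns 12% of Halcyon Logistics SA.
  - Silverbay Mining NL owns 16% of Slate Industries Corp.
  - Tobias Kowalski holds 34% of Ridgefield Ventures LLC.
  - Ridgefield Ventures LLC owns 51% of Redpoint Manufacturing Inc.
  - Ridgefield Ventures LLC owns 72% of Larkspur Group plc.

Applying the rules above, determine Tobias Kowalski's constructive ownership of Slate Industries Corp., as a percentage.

By parent–child attribution (R1), Tobias Kowalski is treated as also owning Ingrid Kowalski's interest in Halcyon Logistics SA, giving 12% + 58% = 70%.
Chain via Halcyon Logistics SA → Silverbay Mining NL (R3): 70% × 32% × 16% = 3.584% of Slate Industries Corp.
Chain via Ridgefield Ventures LLC → Redpoint Manufacturing Inc. (R3): 34% × 51% × 32% = 5.5488% of Slate Industries Corp.
Aggregating (R2): 3.584% + 5.5488% = 9.1328%.

9.1328%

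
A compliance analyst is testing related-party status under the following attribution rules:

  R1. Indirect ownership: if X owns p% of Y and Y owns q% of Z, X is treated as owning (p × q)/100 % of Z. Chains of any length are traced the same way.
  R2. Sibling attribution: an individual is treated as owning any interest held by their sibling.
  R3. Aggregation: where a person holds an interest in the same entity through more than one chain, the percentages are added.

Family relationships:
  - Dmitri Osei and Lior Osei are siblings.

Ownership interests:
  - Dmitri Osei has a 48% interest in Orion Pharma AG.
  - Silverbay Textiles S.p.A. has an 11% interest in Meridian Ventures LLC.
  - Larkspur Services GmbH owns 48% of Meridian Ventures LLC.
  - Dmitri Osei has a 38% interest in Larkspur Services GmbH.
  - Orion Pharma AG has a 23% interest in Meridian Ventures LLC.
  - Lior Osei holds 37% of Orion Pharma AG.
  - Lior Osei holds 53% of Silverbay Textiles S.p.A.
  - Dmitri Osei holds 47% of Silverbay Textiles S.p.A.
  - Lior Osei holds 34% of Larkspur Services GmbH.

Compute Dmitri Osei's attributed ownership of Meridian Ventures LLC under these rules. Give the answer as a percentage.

By sibling attribution (R2), Dmitri Osei is treated as also owning Lior Osei's interest in Larkspur Services GmbH, giving 38% + 34% = 72%.
By sibling attribution (R2), Dmitri Osei is treated as also owning Lior Osei's interest in Silverbay Textiles S.p.A, giving 47% + 53% = 100%.
By sibling attribution (R2), Dmitri Osei is treated as also owning Lior Osei's interest in Orion Pharma AG, giving 48% + 37% = 85%.
Chain via Larkspur Services GmbH (R1): 72% × 48% = 34.56% of Meridian Ventures LLC.
Chain via Silverbay Textiles S.p.A. (R1): 100% × 11% = 11% of Meridian Ventures LLC.
Chain via Orion Pharma AG (R1): 85% × 23% = 19.55% of Meridian Ventures LLC.
Aggregating (R3): 34.56% + 11% + 19.55% = 65.11%.

65.11%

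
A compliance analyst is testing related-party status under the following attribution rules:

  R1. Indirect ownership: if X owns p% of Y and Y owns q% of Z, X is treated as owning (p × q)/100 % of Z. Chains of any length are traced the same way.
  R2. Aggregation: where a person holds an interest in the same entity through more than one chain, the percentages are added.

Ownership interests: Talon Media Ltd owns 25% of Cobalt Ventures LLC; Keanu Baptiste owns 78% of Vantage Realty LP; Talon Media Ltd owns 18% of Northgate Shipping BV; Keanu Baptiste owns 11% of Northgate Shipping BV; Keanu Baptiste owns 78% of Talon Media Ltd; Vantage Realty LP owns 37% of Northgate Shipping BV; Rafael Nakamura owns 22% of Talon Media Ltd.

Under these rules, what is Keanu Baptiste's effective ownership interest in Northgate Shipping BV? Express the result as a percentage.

Chain via Talon Media Ltd (R1): 78% × 18% = 14.04% of Northgate Shipping BV.
Chain via Vantage Realty LP (R1): 78% × 37% = 28.86% of Northgate Shipping BV.
Direct interest in Northgate Shipping BV: 11%.
Aggregating (R2): 14.04% + 28.86% + 11% = 53.9%.

53.9%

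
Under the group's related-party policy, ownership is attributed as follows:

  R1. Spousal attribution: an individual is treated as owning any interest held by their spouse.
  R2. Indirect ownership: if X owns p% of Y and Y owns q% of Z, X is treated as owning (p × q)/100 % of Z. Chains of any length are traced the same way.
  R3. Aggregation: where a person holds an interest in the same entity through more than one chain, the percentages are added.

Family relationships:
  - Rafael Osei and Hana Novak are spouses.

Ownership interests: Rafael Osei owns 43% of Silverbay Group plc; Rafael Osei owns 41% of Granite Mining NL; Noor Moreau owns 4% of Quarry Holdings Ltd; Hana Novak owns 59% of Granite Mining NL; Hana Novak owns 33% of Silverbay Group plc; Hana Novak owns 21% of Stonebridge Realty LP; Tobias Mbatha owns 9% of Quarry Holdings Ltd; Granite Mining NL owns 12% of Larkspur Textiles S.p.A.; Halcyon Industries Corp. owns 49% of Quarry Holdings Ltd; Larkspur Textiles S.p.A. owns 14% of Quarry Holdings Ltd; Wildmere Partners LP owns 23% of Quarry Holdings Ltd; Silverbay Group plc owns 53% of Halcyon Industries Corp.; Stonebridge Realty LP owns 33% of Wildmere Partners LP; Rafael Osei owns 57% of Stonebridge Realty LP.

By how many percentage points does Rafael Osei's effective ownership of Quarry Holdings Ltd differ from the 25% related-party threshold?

By spousal attribution (R1), Rafael Osei is treated as also owning Hana Novak's interest in Silverbay Group plc, giving 43% + 33% = 76%.
By spousal attribution (R1), Rafael Osei is treated as also owning Hana Novak's interest in Stonebridge Realty LP, giving 57% + 21% = 78%.
By spousal attribution (R1), Rafael Osei is treated as also owning Hana Novak's interest in Granite Mining NL, giving 41% + 59% = 100%.
Chain via Silverbay Group plc → Halcyon Industries Corp. (R2): 76% × 53% × 49% = 19.7372% of Quarry Holdings Ltd.
Chain via Stonebridge Realty LP → Wildmere Partners LP (R2): 78% × 33% × 23% = 5.9202% of Quarry Holdings Ltd.
Chain via Granite Mining NL → Larkspur Textiles S.p.A. (R2): 100% × 12% × 14% = 1.68% of Quarry Holdings Ltd.
Aggregating (R3): 19.7372% + 5.9202% + 1.68% = 27.3374%.
27.3374% exceeds the 25% threshold by 2.3374 percentage points.

2.3374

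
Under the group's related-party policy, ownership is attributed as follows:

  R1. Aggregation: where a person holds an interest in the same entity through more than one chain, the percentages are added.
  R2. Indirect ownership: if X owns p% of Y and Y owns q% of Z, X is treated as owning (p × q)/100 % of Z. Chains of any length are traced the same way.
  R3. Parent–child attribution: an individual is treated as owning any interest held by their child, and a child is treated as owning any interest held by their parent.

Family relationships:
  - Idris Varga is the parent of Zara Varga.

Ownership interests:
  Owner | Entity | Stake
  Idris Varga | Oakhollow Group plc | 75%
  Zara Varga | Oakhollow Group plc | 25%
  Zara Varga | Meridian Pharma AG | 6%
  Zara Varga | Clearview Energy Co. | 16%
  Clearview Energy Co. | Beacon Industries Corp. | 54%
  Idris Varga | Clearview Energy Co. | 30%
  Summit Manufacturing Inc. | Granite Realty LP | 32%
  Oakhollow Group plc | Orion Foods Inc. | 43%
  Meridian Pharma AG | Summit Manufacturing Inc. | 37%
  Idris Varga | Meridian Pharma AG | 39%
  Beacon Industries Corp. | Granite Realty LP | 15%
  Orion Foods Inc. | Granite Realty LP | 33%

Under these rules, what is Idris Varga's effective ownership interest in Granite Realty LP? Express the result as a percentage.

23.244%

By parent–child attribution (R3), Idris Varga is treated as also owning Zara Varga's interest in Meridian Pharma AG, giving 39% + 6% = 45%.
By parent–child attribution (R3), Idris Varga is treated as also owning Zara Varga's interest in Oakhollow Group plc, giving 75% + 25% = 100%.
By parent–child attribution (R3), Idris Varga is treated as also owning Zara Varga's interest in Clearview Energy Co, giving 30% + 16% = 46%.
Chain via Meridian Pharma AG → Summit Manufacturing Inc. (R2): 45% × 37% × 32% = 5.328% of Granite Realty LP.
Chain via Oakhollow Group plc → Orion Foods Inc. (R2): 100% × 43% × 33% = 14.19% of Granite Realty LP.
Chain via Clearview Energy Co. → Beacon Industries Corp. (R2): 46% × 54% × 15% = 3.726% of Granite Realty LP.
Aggregating (R1): 5.328% + 14.19% + 3.726% = 23.244%.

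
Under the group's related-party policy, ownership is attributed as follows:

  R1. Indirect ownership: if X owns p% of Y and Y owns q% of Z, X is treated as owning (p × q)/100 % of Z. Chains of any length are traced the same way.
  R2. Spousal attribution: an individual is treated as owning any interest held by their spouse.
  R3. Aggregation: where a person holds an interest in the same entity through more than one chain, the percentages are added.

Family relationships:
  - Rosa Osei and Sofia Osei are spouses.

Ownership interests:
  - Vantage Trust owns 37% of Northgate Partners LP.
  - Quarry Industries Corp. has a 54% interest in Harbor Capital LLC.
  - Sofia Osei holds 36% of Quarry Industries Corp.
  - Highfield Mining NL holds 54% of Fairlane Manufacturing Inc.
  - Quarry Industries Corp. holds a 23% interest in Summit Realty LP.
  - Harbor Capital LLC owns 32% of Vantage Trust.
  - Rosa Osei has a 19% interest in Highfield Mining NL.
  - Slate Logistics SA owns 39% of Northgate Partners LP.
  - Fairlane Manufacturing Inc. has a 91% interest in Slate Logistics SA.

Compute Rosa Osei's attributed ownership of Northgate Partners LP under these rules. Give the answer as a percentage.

5.94297%

By spousal attribution (R2), Rosa Osei is treated as owning Sofia Osei's 36% interest in Quarry Industries Corp.
Chain via Highfield Mining NL → Fairlane Manufacturing Inc. → Slate Logistics SA (R1): 19% × 54% × 91% × 39% = 3.641274% of Northgate Partners LP.
Chain via Quarry Industries Corp. → Harbor Capital LLC → Vantage Trust (R1): 36% × 54% × 32% × 37% = 2.301696% of Northgate Partners LP.
Aggregating (R3): 3.641274% + 2.301696% = 5.94297%.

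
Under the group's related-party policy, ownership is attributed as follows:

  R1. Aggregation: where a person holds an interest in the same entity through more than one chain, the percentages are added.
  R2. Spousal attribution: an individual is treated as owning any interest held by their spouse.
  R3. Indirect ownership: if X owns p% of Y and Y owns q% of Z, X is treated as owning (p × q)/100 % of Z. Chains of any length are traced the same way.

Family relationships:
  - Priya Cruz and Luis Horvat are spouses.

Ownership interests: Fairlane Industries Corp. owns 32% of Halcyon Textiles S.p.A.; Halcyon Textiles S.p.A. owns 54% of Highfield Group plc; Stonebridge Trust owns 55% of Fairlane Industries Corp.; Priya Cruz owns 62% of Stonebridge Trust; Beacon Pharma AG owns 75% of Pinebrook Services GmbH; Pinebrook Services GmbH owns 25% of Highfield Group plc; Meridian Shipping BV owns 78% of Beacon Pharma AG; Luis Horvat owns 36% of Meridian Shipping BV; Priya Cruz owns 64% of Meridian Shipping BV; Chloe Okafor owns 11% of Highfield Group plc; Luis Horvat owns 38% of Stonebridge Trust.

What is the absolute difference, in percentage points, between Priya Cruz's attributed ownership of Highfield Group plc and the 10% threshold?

By spousal attribution (R2), Priya Cruz is treated as also owning Luis Horvat's interest in Stonebridge Trust, giving 62% + 38% = 100%.
By spousal attribution (R2), Priya Cruz is treated as also owning Luis Horvat's interest in Meridian Shipping BV, giving 64% + 36% = 100%.
Chain via Stonebridge Trust → Fairlane Industries Corp. → Halcyon Textiles S.p.A. (R3): 100% × 55% × 32% × 54% = 9.504% of Highfield Group plc.
Chain via Meridian Shipping BV → Beacon Pharma AG → Pinebrook Services GmbH (R3): 100% × 78% × 75% × 25% = 14.625% of Highfield Group plc.
Aggregating (R1): 9.504% + 14.625% = 24.129%.
24.129% exceeds the 10% threshold by 14.129 percentage points.

14.129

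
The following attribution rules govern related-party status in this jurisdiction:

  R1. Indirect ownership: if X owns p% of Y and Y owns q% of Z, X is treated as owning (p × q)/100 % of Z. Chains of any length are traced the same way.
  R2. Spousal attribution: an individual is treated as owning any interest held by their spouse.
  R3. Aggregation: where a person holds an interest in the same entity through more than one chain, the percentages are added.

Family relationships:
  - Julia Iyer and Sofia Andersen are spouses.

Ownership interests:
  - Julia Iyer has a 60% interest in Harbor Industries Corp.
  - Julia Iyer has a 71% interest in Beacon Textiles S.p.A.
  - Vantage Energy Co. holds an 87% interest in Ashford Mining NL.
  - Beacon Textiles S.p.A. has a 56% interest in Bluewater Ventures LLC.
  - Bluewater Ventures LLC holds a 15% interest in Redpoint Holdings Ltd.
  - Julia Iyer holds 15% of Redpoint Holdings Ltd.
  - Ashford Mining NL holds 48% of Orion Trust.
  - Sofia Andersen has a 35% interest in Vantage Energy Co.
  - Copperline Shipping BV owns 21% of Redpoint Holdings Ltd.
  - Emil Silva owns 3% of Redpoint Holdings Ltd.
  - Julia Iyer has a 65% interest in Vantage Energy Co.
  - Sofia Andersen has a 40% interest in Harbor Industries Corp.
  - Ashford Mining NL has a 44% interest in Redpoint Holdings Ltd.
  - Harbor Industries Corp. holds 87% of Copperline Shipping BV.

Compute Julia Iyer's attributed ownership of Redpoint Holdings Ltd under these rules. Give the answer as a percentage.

By spousal attribution (R2), Julia Iyer is treated as also owning Sofia Andersen's interest in Vantage Energy Co, giving 65% + 35% = 100%.
By spousal attribution (R2), Julia Iyer is treated as also owning Sofia Andersen's interest in Harbor Industries Corp, giving 60% + 40% = 100%.
Chain via Beacon Textiles S.p.A. → Bluewater Ventures LLC (R1): 71% × 56% × 15% = 5.964% of Redpoint Holdings Ltd.
Chain via Vantage Energy Co. → Ashford Mining NL (R1): 100% × 87% × 44% = 38.28% of Redpoint Holdings Ltd.
Chain via Harbor Industries Corp. → Copperline Shipping BV (R1): 100% × 87% × 21% = 18.27% of Redpoint Holdings Ltd.
Direct interest in Redpoint Holdings Ltd: 15%.
Aggregating (R3): 5.964% + 38.28% + 18.27% + 15% = 77.514%.

77.514%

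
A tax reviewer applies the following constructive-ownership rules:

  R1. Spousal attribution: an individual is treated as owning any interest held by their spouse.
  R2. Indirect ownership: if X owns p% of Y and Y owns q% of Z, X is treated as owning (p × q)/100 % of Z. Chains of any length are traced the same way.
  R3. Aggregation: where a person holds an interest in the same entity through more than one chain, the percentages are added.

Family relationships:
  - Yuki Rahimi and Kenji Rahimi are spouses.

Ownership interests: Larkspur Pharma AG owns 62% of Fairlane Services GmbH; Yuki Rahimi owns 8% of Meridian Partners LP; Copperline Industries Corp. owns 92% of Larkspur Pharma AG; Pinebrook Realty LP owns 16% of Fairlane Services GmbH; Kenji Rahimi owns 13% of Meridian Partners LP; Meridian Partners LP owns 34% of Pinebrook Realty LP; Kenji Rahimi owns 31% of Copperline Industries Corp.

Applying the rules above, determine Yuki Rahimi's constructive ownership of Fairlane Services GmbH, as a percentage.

By spousal attribution (R1), Yuki Rahimi is treated as also owning Kenji Rahimi's interest in Meridian Partners LP, giving 8% + 13% = 21%.
By spousal attribution (R1), Yuki Rahimi is treated as owning Kenji Rahimi's 31% interest in Copperline Industries Corp.
Chain via Meridian Partners LP → Pinebrook Realty LP (R2): 21% × 34% × 16% = 1.1424% of Fairlane Services GmbH.
Chain via Copperline Industries Corp. → Larkspur Pharma AG (R2): 31% × 92% × 62% = 17.6824% of Fairlane Services GmbH.
Aggregating (R3): 1.1424% + 17.6824% = 18.8248%.

18.8248%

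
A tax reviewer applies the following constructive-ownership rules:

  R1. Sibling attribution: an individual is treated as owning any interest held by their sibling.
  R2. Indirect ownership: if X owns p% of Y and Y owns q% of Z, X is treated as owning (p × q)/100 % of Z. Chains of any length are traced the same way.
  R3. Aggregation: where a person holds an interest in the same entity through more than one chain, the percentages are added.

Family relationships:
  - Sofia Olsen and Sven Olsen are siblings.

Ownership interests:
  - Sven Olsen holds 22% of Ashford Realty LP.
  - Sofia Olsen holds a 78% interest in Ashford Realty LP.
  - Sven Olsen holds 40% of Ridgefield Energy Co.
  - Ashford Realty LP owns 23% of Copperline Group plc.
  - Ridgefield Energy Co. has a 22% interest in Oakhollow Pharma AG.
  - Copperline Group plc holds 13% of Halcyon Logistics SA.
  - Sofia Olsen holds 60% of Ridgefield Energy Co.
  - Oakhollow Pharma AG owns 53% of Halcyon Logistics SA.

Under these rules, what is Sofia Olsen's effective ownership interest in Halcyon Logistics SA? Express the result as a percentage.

By sibling attribution (R1), Sofia Olsen is treated as also owning Sven Olsen's interest in Ashford Realty LP, giving 78% + 22% = 100%.
By sibling attribution (R1), Sofia Olsen is treated as also owning Sven Olsen's interest in Ridgefield Energy Co, giving 60% + 40% = 100%.
Chain via Ashford Realty LP → Copperline Group plc (R2): 100% × 23% × 13% = 2.99% of Halcyon Logistics SA.
Chain via Ridgefield Energy Co. → Oakhollow Pharma AG (R2): 100% × 22% × 53% = 11.66% of Halcyon Logistics SA.
Aggregating (R3): 2.99% + 11.66% = 14.65%.

14.65%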